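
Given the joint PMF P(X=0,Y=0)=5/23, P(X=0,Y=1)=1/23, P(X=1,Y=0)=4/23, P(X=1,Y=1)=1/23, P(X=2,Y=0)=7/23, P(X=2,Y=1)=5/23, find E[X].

First find marginal of X:
P(X=0) = 6/23
P(X=1) = 5/23
P(X=2) = 12/23
E[X] = 0 × 6/23 + 1 × 5/23 + 2 × 12/23 = 29/23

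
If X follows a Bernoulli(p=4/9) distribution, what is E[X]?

For X ~ Bernoulli(p=4/9), the expected value is:
E[X] = \frac{4}{9}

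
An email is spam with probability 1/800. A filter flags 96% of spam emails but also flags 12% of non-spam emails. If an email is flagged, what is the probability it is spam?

Let D = the rare event, + = positive/flagged.
P(D) = 1/800
P(+|D) = 96/100 = 24/25
P(+|D') = 12/100 = 3/25
P(+) = P(+|D)P(D) + P(+|D')P(D')
     = \frac{24}{25} × \frac{1}{800} + \frac{3}{25} × \frac{799}{800}
     = \frac{2421}{20000}
P(D|+) = P(+|D)P(D)/P(+) = \frac{8}{807}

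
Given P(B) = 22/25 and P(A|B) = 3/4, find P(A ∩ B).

By definition, P(A|B) = P(A ∩ B) / P(B)
So P(A ∩ B) = P(A|B) × P(B)
= 3/4 × 22/25
= 33/50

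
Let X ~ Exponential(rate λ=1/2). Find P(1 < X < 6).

P(1 < X < 6) = ∫_{1}^{6} f(x) dx
where f(x) = \frac{e^{- \frac{x}{2}}}{2}
= - \frac{1}{e^{3}} + e^{- \frac{1}{2}}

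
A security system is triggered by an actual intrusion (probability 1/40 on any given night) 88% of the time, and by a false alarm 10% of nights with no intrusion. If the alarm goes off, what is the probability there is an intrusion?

Let D = the rare event, + = positive/flagged.
P(D) = 1/40
P(+|D) = 88/100 = 22/25
P(+|D') = 10/100 = 1/10
P(+) = P(+|D)P(D) + P(+|D')P(D')
     = \frac{22}{25} × \frac{1}{40} + \frac{1}{10} × \frac{39}{40}
     = \frac{239}{2000}
P(D|+) = P(+|D)P(D)/P(+) = \frac{44}{239}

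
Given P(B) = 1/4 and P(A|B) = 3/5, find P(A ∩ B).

By definition, P(A|B) = P(A ∩ B) / P(B)
So P(A ∩ B) = P(A|B) × P(B)
= 3/5 × 1/4
= 3/20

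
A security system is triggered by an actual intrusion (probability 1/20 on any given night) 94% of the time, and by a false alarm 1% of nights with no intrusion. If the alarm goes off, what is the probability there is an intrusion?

Let D = the rare event, + = positive/flagged.
P(D) = 1/20
P(+|D) = 94/100 = 47/50
P(+|D') = 1/100
P(+) = P(+|D)P(D) + P(+|D')P(D')
     = \frac{47}{50} × \frac{1}{20} + \frac{1}{100} × \frac{19}{20}
     = \frac{113}{2000}
P(D|+) = P(+|D)P(D)/P(+) = \frac{94}{113}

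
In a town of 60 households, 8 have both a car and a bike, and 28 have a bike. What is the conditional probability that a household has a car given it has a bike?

P(A ∩ B) = 8/60 = 2/15
P(B) = 28/60 = 7/15
P(A|B) = P(A ∩ B) / P(B) = (2/15) / (7/15) = 2/7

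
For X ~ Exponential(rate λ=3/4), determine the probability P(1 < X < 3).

P(1 < X < 3) = ∫_{1}^{3} f(x) dx
where f(x) = \frac{3 e^{- \frac{3 x}{4}}}{4}
= - \frac{1 - e^{\frac{3}{2}}}{e^{\frac{9}{4}}}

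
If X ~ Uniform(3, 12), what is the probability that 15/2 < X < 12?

P(15/2 < X < 12) = ∫_{15/2}^{12} f(x) dx
where f(x) = \frac{1}{9}
= \frac{1}{2}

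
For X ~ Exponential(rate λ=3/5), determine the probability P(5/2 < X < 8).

P(5/2 < X < 8) = ∫_{5/2}^{8} f(x) dx
where f(x) = \frac{3 e^{- \frac{3 x}{5}}}{5}
= - \frac{1}{e^{\frac{24}{5}}} + e^{- \frac{3}{2}}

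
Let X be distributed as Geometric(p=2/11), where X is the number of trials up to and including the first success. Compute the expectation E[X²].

Using the identity E[X²] = Var(X) + (E[X])²:
E[X] = \frac{11}{2}
Var(X) = \frac{99}{4}
E[X²] = \frac{99}{4} + (\frac{11}{2})²
= 55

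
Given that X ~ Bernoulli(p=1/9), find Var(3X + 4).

For X ~ Bernoulli(p=1/9):
Var(X) = \frac{8}{81}
Var(3X + 4) = (3)² × Var(X) = 9 × \frac{8}{81} = \frac{8}{9}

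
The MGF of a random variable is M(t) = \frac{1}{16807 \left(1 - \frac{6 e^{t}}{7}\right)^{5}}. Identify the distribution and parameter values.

The MGF M(t) = \frac{1}{16807 \left(1 - \frac{6 e^{t}}{7}\right)^{5}} is the standard form for the NegativeBinomial distribution.
Comparing with the known MGF formula identifies: NegBin(r=5, p=1/7), X = failures before r-th success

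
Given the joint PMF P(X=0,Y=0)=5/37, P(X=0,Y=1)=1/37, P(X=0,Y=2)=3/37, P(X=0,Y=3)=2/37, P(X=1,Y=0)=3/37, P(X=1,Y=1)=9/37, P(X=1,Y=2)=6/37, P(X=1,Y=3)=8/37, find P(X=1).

P(X=1) = P(X=1,Y=0) + P(X=1,Y=1) + P(X=1,Y=2) + P(X=1,Y=3)
= 3/37 + 9/37 + 6/37 + 8/37
= 26/37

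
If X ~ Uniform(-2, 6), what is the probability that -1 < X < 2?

P(-1 < X < 2) = ∫_{-1}^{2} f(x) dx
where f(x) = \frac{1}{8}
= \frac{3}{8}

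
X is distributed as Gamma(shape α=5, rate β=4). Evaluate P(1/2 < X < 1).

P(1/2 < X < 1) = ∫_{1/2}^{1} f(x) dx
where f(x) = \frac{128 x^{4} e^{- 4 x}}{3}
= \frac{-103 + 21 e^{2}}{3 e^{4}}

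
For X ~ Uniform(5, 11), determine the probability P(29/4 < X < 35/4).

P(29/4 < X < 35/4) = ∫_{29/4}^{35/4} f(x) dx
where f(x) = \frac{1}{6}
= \frac{1}{4}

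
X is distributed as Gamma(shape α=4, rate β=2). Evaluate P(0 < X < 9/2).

P(0 < X < 9/2) = ∫_{0}^{9/2} f(x) dx
where f(x) = \frac{8 x^{3} e^{- 2 x}}{3}
= 1 - \frac{172}{e^{9}}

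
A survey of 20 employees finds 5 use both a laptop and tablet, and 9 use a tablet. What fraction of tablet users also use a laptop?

P(A ∩ B) = 5/20 = 1/4
P(B) = 9/20
P(A|B) = P(A ∩ B) / P(B) = (1/4) / (9/20) = 5/9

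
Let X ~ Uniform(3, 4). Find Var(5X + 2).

For X ~ Uniform(3, 4):
Var(X) = \frac{1}{12}
Var(5X + 2) = (5)² × Var(X) = 25 × \frac{1}{12} = \frac{25}{12}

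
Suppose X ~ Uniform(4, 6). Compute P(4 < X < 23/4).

P(4 < X < 23/4) = ∫_{4}^{23/4} f(x) dx
where f(x) = \frac{1}{2}
= \frac{7}{8}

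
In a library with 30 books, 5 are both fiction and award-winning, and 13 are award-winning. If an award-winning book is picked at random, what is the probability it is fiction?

P(A ∩ B) = 5/30 = 1/6
P(B) = 13/30
P(A|B) = P(A ∩ B) / P(B) = (1/6) / (13/30) = 5/13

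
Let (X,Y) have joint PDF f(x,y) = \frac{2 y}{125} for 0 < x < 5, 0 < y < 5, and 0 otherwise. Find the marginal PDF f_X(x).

f_X(x) = ∫_0^5 f(x,y) dy
= ∫_0^5 \frac{2 y}{125} dy
= \frac{1}{5} for 0 < x < 5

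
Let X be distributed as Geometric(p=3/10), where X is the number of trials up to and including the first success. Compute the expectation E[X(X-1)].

E[X(X-1)] = E[X² - X] = E[X²] - E[X]
E[X] = \frac{10}{3}
E[X²] = Var(X) + (E[X])² = \frac{70}{9} + (\frac{10}{3})² = \frac{170}{9}
E[X(X-1)] = \frac{170}{9} - \frac{10}{3} = \frac{140}{9}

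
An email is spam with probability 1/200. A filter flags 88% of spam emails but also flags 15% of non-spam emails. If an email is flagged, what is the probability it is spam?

Let D = the rare event, + = positive/flagged.
P(D) = 1/200
P(+|D) = 88/100 = 22/25
P(+|D') = 15/100 = 3/20
P(+) = P(+|D)P(D) + P(+|D')P(D')
     = \frac{22}{25} × \frac{1}{200} + \frac{3}{20} × \frac{199}{200}
     = \frac{3073}{20000}
P(D|+) = P(+|D)P(D)/P(+) = \frac{88}{3073}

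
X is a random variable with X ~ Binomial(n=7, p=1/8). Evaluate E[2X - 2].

For X ~ Binomial(n=7, p=1/8):
E[X] = \frac{7}{8}
E[2X - 2] = 2 × E[X] - 2 = - \frac{1}{4}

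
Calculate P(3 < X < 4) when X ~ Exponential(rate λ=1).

P(3 < X < 4) = ∫_{3}^{4} f(x) dx
where f(x) = e^{- x}
= - \frac{1 - e}{e^{4}}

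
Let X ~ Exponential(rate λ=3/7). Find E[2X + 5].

For X ~ Exponential(rate λ=3/7):
E[X] = \frac{7}{3}
E[2X + 5] = 2 × E[X] + 5 = \frac{29}{3}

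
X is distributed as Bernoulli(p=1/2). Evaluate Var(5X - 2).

For X ~ Bernoulli(p=1/2):
Var(X) = \frac{1}{4}
Var(5X - 2) = (5)² × Var(X) = 25 × \frac{1}{4} = \frac{25}{4}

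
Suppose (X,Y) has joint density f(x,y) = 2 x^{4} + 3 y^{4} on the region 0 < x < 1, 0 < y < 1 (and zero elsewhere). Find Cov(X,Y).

E[XY] = ∫∫ xy × f(x,y) dx dy = \frac{5}{12}
E[X] = \frac{19}{30}
E[Y] = \frac{7}{10}
Cov(X,Y) = E[XY] - E[X]E[Y] = - \frac{2}{75}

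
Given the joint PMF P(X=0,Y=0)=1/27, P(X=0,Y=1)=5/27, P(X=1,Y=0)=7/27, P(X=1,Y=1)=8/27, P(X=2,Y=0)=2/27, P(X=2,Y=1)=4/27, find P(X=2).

P(X=2) = P(X=2,Y=0) + P(X=2,Y=1)
= 2/27 + 4/27
= 2/9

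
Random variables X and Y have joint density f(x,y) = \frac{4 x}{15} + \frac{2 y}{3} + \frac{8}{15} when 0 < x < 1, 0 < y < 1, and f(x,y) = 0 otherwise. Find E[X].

E[X] = ∫_0^1 ∫_0^1 x × f(x,y) dy dx
= ∫_0^1 ∫_0^1 x × (\frac{4 x}{15} + \frac{2 y}{3} + \frac{8}{15}) dy dx
= \frac{47}{90}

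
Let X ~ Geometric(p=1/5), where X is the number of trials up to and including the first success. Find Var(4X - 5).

For X ~ Geometric(p=1/5), where X is the number of trials up to and including the first success:
Var(X) = 20
Var(4X - 5) = (4)² × Var(X) = 16 × 20 = 320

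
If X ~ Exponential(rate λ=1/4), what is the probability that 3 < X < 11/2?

P(3 < X < 11/2) = ∫_{3}^{11/2} f(x) dx
where f(x) = \frac{e^{- \frac{x}{4}}}{4}
= - \frac{1}{e^{\frac{11}{8}}} + e^{- \frac{3}{4}}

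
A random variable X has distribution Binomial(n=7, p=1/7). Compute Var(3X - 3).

For X ~ Binomial(n=7, p=1/7):
Var(X) = \frac{6}{7}
Var(3X - 3) = (3)² × Var(X) = 9 × \frac{6}{7} = \frac{54}{7}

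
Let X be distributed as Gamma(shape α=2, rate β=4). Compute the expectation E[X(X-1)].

E[X(X-1)] = E[X² - X] = E[X²] - E[X]
E[X] = \frac{1}{2}
E[X²] = Var(X) + (E[X])² = \frac{1}{8} + (\frac{1}{2})² = \frac{3}{8}
E[X(X-1)] = \frac{3}{8} - \frac{1}{2} = - \frac{1}{8}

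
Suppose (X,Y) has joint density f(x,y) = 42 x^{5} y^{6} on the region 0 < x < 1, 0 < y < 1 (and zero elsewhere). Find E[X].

E[X] = ∫_0^1 ∫_0^1 x × f(x,y) dy dx
= ∫_0^1 ∫_0^1 x × (42 x^{5} y^{6}) dy dx
= \frac{6}{7}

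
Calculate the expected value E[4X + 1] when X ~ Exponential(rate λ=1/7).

For X ~ Exponential(rate λ=1/7):
E[X] = 7
E[4X + 1] = 4 × E[X] + 1 = 29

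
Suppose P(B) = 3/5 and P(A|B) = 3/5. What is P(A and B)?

By definition, P(A|B) = P(A ∩ B) / P(B)
So P(A ∩ B) = P(A|B) × P(B)
= 3/5 × 3/5
= 9/25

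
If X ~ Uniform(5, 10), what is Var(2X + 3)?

For X ~ Uniform(5, 10):
Var(X) = \frac{25}{12}
Var(2X + 3) = (2)² × Var(X) = 4 × \frac{25}{12} = \frac{25}{3}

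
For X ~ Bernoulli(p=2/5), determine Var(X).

For X ~ Bernoulli(p=2/5):
Var(X) = \frac{6}{25}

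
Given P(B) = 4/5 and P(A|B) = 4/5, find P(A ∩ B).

By definition, P(A|B) = P(A ∩ B) / P(B)
So P(A ∩ B) = P(A|B) × P(B)
= 4/5 × 4/5
= 16/25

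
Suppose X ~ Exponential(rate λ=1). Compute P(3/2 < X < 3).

P(3/2 < X < 3) = ∫_{3/2}^{3} f(x) dx
where f(x) = e^{- x}
= - \frac{1}{e^{3}} + e^{- \frac{3}{2}}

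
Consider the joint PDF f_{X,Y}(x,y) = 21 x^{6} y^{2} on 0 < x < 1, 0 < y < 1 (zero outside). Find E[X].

E[X] = ∫_0^1 ∫_0^1 x × f(x,y) dy dx
= ∫_0^1 ∫_0^1 x × (21 x^{6} y^{2}) dy dx
= \frac{7}{8}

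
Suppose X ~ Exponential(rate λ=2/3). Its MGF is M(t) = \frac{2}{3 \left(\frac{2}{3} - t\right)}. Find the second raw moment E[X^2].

To find E[X^2], compute M^(2)(0):
M^(1)(t) = \frac{2}{3 \left(\frac{2}{3} - t\right)^{2}}
M^(2)(t) = \frac{4}{3 \left(\frac{2}{3} - t\right)^{3}}
M^(2)(0) = \frac{9}{2}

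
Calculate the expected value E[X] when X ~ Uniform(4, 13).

For X ~ Uniform(4, 13), the expected value is:
E[X] = \frac{17}{2}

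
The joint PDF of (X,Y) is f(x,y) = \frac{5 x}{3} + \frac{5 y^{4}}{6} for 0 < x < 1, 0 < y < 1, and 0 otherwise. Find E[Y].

E[Y] = ∫_0^1 ∫_0^1 y × f(x,y) dx dy
= \frac{5}{9}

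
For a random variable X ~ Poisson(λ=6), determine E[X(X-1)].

E[X(X-1)] = E[X² - X] = E[X²] - E[X]
E[X] = 6
E[X²] = Var(X) + (E[X])² = 6 + (6)² = 42
E[X(X-1)] = 42 - 6 = 36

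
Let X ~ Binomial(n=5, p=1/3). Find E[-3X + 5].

For X ~ Binomial(n=5, p=1/3):
E[X] = \frac{5}{3}
E[-3X + 5] = -3 × E[X] + 5 = 0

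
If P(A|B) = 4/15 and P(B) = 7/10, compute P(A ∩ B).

By definition, P(A|B) = P(A ∩ B) / P(B)
So P(A ∩ B) = P(A|B) × P(B)
= 4/15 × 7/10
= 14/75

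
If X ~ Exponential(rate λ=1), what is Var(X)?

For X ~ Exponential(rate λ=1):
Var(X) = 1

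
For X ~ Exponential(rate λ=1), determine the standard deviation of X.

For X ~ Exponential(rate λ=1):
Var(X) = 1
SD(X) = √(Var(X)) = √(1) = 1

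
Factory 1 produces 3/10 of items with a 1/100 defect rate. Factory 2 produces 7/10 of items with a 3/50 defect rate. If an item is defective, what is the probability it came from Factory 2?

Using Bayes' theorem:
P(F1) = 3/10, P(D|F1) = 1/100
P(F2) = 7/10, P(D|F2) = 3/50
P(D) = P(D|F1)P(F1) + P(D|F2)P(F2)
     = \frac{9}{200}
P(F2|D) = P(D|F2)P(F2) / P(D)
= \frac{14}{15}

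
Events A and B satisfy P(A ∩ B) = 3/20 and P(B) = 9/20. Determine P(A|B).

P(A|B) = P(A ∩ B) / P(B)
= (3/20) / (9/20)
= 1/3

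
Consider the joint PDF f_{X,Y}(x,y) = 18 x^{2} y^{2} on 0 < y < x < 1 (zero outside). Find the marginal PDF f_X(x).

f_X(x) = ∫_0^x 18 x^{2} y^{2} dy = 6 x^{5}
for 0 < x < 1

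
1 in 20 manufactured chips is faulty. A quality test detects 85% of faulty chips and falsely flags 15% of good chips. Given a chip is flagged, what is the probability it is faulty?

Let D = the rare event, + = positive/flagged.
P(D) = 1/20
P(+|D) = 85/100 = 17/20
P(+|D') = 15/100 = 3/20
P(+) = P(+|D)P(D) + P(+|D')P(D')
     = \frac{17}{20} × \frac{1}{20} + \frac{3}{20} × \frac{19}{20}
     = \frac{37}{200}
P(D|+) = P(+|D)P(D)/P(+) = \frac{17}{74}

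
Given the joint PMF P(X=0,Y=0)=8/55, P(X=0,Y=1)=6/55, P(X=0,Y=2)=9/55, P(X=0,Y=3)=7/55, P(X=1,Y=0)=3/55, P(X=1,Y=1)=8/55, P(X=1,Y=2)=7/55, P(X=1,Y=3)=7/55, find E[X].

First find marginal of X:
P(X=0) = 6/11
P(X=1) = 5/11
E[X] = 0 × 6/11 + 1 × 5/11 = 5/11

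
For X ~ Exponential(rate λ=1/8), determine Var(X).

For X ~ Exponential(rate λ=1/8):
Var(X) = 64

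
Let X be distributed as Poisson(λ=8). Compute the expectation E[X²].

Using the identity E[X²] = Var(X) + (E[X])²:
E[X] = 8
Var(X) = 8
E[X²] = 8 + (8)²
= 72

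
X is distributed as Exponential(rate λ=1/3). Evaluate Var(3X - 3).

For X ~ Exponential(rate λ=1/3):
Var(X) = 9
Var(3X - 3) = (3)² × Var(X) = 9 × 9 = 81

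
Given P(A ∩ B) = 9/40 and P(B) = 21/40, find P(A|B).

P(A|B) = P(A ∩ B) / P(B)
= (9/40) / (21/40)
= 3/7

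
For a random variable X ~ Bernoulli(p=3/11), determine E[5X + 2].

For X ~ Bernoulli(p=3/11):
E[X] = \frac{3}{11}
E[5X + 2] = 5 × E[X] + 2 = \frac{37}{11}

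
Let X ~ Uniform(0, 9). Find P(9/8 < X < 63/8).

P(9/8 < X < 63/8) = ∫_{9/8}^{63/8} f(x) dx
where f(x) = \frac{1}{9}
= \frac{3}{4}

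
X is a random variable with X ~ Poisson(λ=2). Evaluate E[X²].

Using the identity E[X²] = Var(X) + (E[X])²:
E[X] = 2
Var(X) = 2
E[X²] = 2 + (2)²
= 6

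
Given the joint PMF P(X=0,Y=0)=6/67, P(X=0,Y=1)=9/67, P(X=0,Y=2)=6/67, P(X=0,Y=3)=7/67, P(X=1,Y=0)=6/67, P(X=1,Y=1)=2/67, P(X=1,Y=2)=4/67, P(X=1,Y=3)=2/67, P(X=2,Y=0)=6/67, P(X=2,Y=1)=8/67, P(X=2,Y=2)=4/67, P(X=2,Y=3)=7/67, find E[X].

First find marginal of X:
P(X=0) = 28/67
P(X=1) = 14/67
P(X=2) = 25/67
E[X] = 0 × 28/67 + 1 × 14/67 + 2 × 25/67 = 64/67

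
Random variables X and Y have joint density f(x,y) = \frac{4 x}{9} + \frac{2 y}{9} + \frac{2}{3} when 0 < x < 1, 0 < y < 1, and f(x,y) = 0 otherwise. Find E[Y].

E[Y] = ∫_0^1 ∫_0^1 y × f(x,y) dx dy
= \frac{14}{27}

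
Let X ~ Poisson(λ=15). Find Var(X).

For X ~ Poisson(λ=15):
Var(X) = 15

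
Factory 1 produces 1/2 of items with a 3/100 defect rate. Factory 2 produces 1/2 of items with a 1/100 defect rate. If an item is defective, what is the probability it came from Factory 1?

Using Bayes' theorem:
P(F1) = 1/2, P(D|F1) = 3/100
P(F2) = 1/2, P(D|F2) = 1/100
P(D) = P(D|F1)P(F1) + P(D|F2)P(F2)
     = \frac{1}{50}
P(F1|D) = P(D|F1)P(F1) / P(D)
= \frac{3}{4}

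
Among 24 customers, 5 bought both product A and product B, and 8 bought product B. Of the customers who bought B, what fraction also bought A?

P(A ∩ B) = 5/24
P(B) = 8/24 = 1/3
P(A|B) = P(A ∩ B) / P(B) = (5/24) / (1/3) = 5/8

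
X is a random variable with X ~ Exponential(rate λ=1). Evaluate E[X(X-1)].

E[X(X-1)] = E[X² - X] = E[X²] - E[X]
E[X] = 1
E[X²] = Var(X) + (E[X])² = 1 + (1)² = 2
E[X(X-1)] = 2 - 1 = 1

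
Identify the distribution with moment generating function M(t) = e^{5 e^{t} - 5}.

The MGF M(t) = e^{5 e^{t} - 5} is the standard form for the Poisson distribution.
Comparing with the known MGF formula identifies: Poisson(λ=5)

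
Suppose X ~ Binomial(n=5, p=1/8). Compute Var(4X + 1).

For X ~ Binomial(n=5, p=1/8):
Var(X) = \frac{35}{64}
Var(4X + 1) = (4)² × Var(X) = 16 × \frac{35}{64} = \frac{35}{4}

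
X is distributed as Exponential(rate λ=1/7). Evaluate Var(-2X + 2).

For X ~ Exponential(rate λ=1/7):
Var(X) = 49
Var(-2X + 2) = (-2)² × Var(X) = 4 × 49 = 196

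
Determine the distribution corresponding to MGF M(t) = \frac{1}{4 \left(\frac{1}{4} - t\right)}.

The MGF M(t) = \frac{1}{4 \left(\frac{1}{4} - t\right)} is the standard form for the Exponential distribution.
Comparing with the known MGF formula identifies: Exponential(rate λ=1/4)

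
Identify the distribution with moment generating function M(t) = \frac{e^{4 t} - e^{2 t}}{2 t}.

The MGF M(t) = \frac{e^{4 t} - e^{2 t}}{2 t} is the standard form for the Uniform distribution.
Comparing with the known MGF formula identifies: Uniform(2, 4)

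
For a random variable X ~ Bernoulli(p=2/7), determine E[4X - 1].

For X ~ Bernoulli(p=2/7):
E[X] = \frac{2}{7}
E[4X - 1] = 4 × E[X] - 1 = \frac{1}{7}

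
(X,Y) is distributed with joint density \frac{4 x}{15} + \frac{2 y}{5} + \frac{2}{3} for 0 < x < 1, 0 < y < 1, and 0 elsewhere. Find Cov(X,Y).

E[XY] = ∫∫ xy × f(x,y) dx dy = \frac{5}{18}
E[X] = \frac{47}{90}
E[Y] = \frac{8}{15}
Cov(X,Y) = E[XY] - E[X]E[Y] = - \frac{1}{1350}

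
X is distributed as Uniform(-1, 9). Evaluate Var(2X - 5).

For X ~ Uniform(-1, 9):
Var(X) = \frac{25}{3}
Var(2X - 5) = (2)² × Var(X) = 4 × \frac{25}{3} = \frac{100}{3}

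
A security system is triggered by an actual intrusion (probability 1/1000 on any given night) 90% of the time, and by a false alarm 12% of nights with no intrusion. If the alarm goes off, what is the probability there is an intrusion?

Let D = the rare event, + = positive/flagged.
P(D) = 1/1000
P(+|D) = 90/100 = 9/10
P(+|D') = 12/100 = 3/25
P(+) = P(+|D)P(D) + P(+|D')P(D')
     = \frac{9}{10} × \frac{1}{1000} + \frac{3}{25} × \frac{999}{1000}
     = \frac{6039}{50000}
P(D|+) = P(+|D)P(D)/P(+) = \frac{5}{671}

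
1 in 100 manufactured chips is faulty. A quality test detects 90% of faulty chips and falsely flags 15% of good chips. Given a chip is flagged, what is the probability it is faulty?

Let D = the rare event, + = positive/flagged.
P(D) = 1/100
P(+|D) = 90/100 = 9/10
P(+|D') = 15/100 = 3/20
P(+) = P(+|D)P(D) + P(+|D')P(D')
     = \frac{9}{10} × \frac{1}{100} + \frac{3}{20} × \frac{99}{100}
     = \frac{63}{400}
P(D|+) = P(+|D)P(D)/P(+) = \frac{2}{35}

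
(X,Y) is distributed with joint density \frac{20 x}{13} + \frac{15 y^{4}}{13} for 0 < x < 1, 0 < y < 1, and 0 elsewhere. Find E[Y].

E[Y] = ∫_0^1 ∫_0^1 y × f(x,y) dx dy
= \frac{15}{26}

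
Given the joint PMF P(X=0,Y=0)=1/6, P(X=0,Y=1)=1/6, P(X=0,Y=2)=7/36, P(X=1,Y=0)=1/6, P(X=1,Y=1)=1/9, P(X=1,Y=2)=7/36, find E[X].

First find marginal of X:
P(X=0) = 19/36
P(X=1) = 17/36
E[X] = 0 × 19/36 + 1 × 17/36 = 17/36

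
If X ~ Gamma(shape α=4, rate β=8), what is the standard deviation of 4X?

For X ~ Gamma(shape α=4, rate β=8):
Var(X) = \frac{1}{16}
SD(X) = √(Var(X)) = √(\frac{1}{16}) = \frac{1}{4}
SD(4X) = |4| × SD(X) = 4 × \frac{1}{4} = 1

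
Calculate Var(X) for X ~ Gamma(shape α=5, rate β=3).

For X ~ Gamma(shape α=5, rate β=3):
Var(X) = \frac{5}{9}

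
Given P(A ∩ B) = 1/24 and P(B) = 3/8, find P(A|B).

P(A|B) = P(A ∩ B) / P(B)
= (1/24) / (3/8)
= 1/9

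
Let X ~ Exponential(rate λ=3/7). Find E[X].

For X ~ Exponential(rate λ=3/7), the expected value is:
E[X] = \frac{7}{3}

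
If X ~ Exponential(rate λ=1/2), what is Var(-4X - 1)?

For X ~ Exponential(rate λ=1/2):
Var(X) = 4
Var(-4X - 1) = (-4)² × Var(X) = 16 × 4 = 64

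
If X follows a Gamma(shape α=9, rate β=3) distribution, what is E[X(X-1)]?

E[X(X-1)] = E[X² - X] = E[X²] - E[X]
E[X] = 3
E[X²] = Var(X) + (E[X])² = 1 + (3)² = 10
E[X(X-1)] = 10 - 3 = 7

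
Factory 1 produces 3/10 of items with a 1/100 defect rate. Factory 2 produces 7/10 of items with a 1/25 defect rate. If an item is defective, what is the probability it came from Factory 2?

Using Bayes' theorem:
P(F1) = 3/10, P(D|F1) = 1/100
P(F2) = 7/10, P(D|F2) = 1/25
P(D) = P(D|F1)P(F1) + P(D|F2)P(F2)
     = \frac{31}{1000}
P(F2|D) = P(D|F2)P(F2) / P(D)
= \frac{28}{31}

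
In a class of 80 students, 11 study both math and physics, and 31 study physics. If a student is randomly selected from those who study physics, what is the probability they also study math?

P(A ∩ B) = 11/80
P(B) = 31/80
P(A|B) = P(A ∩ B) / P(B) = (11/80) / (31/80) = 11/31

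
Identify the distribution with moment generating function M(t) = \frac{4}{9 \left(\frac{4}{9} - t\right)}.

The MGF M(t) = \frac{4}{9 \left(\frac{4}{9} - t\right)} is the standard form for the Exponential distribution.
Comparing with the known MGF formula identifies: Exponential(rate λ=4/9)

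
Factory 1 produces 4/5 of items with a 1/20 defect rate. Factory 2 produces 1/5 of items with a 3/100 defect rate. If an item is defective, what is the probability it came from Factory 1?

Using Bayes' theorem:
P(F1) = 4/5, P(D|F1) = 1/20
P(F2) = 1/5, P(D|F2) = 3/100
P(D) = P(D|F1)P(F1) + P(D|F2)P(F2)
     = \frac{23}{500}
P(F1|D) = P(D|F1)P(F1) / P(D)
= \frac{20}{23}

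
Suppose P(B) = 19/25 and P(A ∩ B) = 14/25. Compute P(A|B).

P(A|B) = P(A ∩ B) / P(B)
= (14/25) / (19/25)
= 14/19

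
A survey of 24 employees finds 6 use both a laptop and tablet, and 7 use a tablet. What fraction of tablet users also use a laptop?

P(A ∩ B) = 6/24 = 1/4
P(B) = 7/24
P(A|B) = P(A ∩ B) / P(B) = (1/4) / (7/24) = 6/7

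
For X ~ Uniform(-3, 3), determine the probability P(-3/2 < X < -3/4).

P(-3/2 < X < -3/4) = ∫_{-3/2}^{-3/4} f(x) dx
where f(x) = \frac{1}{6}
= \frac{1}{8}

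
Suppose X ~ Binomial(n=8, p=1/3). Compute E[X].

For X ~ Binomial(n=8, p=1/3), the expected value is:
E[X] = \frac{8}{3}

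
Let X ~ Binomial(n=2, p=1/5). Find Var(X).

For X ~ Binomial(n=2, p=1/5):
Var(X) = \frac{8}{25}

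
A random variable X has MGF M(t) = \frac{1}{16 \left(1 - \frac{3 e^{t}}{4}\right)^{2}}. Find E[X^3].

To find E[X^3], compute M^(3)(0):
M^(1)(t) = \frac{3 e^{t}}{32 \left(1 - \frac{3 e^{t}}{4}\right)^{3}}
M^(2)(t) = \frac{3 e^{t}}{32 \left(1 - \frac{3 e^{t}}{4}\right)^{3}} + \frac{27 e^{2 t}}{128 \left(1 - \frac{3 e^{t}}{4}\right)^{4}}
M^(3)(t) = \frac{3 e^{t}}{32 \left(1 - \frac{3 e^{t}}{4}\right)^{3}} + \frac{81 e^{2 t}}{128 \left(1 - \frac{3 e^{t}}{4}\right)^{4}} + \frac{81 e^{3 t}}{128 \left(1 - \frac{3 e^{t}}{4}\right)^{5}}
M^(3)(0) = 816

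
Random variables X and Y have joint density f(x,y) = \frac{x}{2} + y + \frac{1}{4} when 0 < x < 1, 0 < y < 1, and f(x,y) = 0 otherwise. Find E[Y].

E[Y] = ∫_0^1 ∫_0^1 y × f(x,y) dx dy
= \frac{7}{12}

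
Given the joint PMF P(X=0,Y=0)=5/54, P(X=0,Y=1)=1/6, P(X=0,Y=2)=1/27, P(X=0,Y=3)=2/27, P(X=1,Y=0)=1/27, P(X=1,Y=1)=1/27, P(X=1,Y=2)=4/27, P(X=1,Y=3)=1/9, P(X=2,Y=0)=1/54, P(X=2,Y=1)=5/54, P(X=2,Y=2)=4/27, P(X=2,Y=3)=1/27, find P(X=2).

P(X=2) = P(X=2,Y=0) + P(X=2,Y=1) + P(X=2,Y=2) + P(X=2,Y=3)
= 1/54 + 5/54 + 4/27 + 1/27
= 8/27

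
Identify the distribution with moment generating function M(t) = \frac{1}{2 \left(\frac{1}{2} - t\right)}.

The MGF M(t) = \frac{1}{2 \left(\frac{1}{2} - t\right)} is the standard form for the Exponential distribution.
Comparing with the known MGF formula identifies: Exponential(rate λ=1/2)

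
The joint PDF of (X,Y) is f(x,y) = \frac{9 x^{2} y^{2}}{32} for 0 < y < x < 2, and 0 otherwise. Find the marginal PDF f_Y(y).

f_Y(y) = ∫_y^2 \frac{9 x^{2} y^{2}}{32} dx = \frac{3 y^{2} \left(8 - y^{3}\right)}{32}
for 0 < y < 2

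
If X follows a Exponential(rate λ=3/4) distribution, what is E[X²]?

Using the identity E[X²] = Var(X) + (E[X])²:
E[X] = \frac{4}{3}
Var(X) = \frac{16}{9}
E[X²] = \frac{16}{9} + (\frac{4}{3})²
= \frac{32}{9}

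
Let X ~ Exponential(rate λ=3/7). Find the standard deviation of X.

For X ~ Exponential(rate λ=3/7):
Var(X) = \frac{49}{9}
SD(X) = √(Var(X)) = √(\frac{49}{9}) = \frac{7}{3}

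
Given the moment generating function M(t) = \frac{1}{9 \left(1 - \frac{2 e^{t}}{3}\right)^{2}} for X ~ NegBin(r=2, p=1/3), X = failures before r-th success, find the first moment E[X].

To find E[X], compute M^(1)(0):
M^(1)(t) = \frac{4 e^{t}}{27 \left(1 - \frac{2 e^{t}}{3}\right)^{3}}
M^(1)(0) = 4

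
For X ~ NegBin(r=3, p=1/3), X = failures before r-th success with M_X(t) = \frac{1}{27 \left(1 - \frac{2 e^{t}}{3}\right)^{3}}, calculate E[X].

To find E[X], compute M^(1)(0):
M^(1)(t) = \frac{2 e^{t}}{27 \left(1 - \frac{2 e^{t}}{3}\right)^{4}}
M^(1)(0) = 6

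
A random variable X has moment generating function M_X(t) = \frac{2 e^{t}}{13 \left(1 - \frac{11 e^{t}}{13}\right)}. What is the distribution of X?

The MGF M(t) = \frac{2 e^{t}}{13 \left(1 - \frac{11 e^{t}}{13}\right)} is the standard form for the Geometric distribution.
Comparing with the known MGF formula identifies: Geometric(p=2/13), X = trial number of first success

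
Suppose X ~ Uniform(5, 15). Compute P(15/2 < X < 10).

P(15/2 < X < 10) = ∫_{15/2}^{10} f(x) dx
where f(x) = \frac{1}{10}
= \frac{1}{4}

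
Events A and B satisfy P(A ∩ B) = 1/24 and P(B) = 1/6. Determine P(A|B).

P(A|B) = P(A ∩ B) / P(B)
= (1/24) / (1/6)
= 1/4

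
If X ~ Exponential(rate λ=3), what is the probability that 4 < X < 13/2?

P(4 < X < 13/2) = ∫_{4}^{13/2} f(x) dx
where f(x) = 3 e^{- 3 x}
= - \frac{1}{e^{\frac{39}{2}}} + e^{-12}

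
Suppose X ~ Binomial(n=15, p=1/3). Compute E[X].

For X ~ Binomial(n=15, p=1/3), the expected value is:
E[X] = 5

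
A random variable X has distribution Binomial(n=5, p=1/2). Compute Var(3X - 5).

For X ~ Binomial(n=5, p=1/2):
Var(X) = \frac{5}{4}
Var(3X - 5) = (3)² × Var(X) = 9 × \frac{5}{4} = \frac{45}{4}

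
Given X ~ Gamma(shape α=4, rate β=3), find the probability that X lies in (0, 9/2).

P(0 < X < 9/2) = ∫_{0}^{9/2} f(x) dx
where f(x) = \frac{27 x^{3} e^{- 3 x}}{2}
= 1 - \frac{8251}{16 e^{\frac{27}{2}}}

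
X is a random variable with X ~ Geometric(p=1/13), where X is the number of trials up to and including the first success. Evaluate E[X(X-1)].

E[X(X-1)] = E[X² - X] = E[X²] - E[X]
E[X] = 13
E[X²] = Var(X) + (E[X])² = 156 + (13)² = 325
E[X(X-1)] = 325 - 13 = 312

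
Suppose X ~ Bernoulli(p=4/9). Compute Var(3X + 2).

For X ~ Bernoulli(p=4/9):
Var(X) = \frac{20}{81}
Var(3X + 2) = (3)² × Var(X) = 9 × \frac{20}{81} = \frac{20}{9}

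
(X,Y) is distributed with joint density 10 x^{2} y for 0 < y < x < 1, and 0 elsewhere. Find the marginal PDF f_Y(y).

f_Y(y) = ∫_y^1 10 x^{2} y dx = \frac{10 y \left(1 - y^{3}\right)}{3}
for 0 < y < 1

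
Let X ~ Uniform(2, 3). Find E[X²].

Using the identity E[X²] = Var(X) + (E[X])²:
E[X] = \frac{5}{2}
Var(X) = \frac{1}{12}
E[X²] = \frac{1}{12} + (\frac{5}{2})²
= \frac{19}{3}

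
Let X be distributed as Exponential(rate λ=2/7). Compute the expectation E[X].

For X ~ Exponential(rate λ=2/7), the expected value is:
E[X] = \frac{7}{2}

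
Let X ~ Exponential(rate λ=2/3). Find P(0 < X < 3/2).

P(0 < X < 3/2) = ∫_{0}^{3/2} f(x) dx
where f(x) = \frac{2 e^{- \frac{2 x}{3}}}{3}
= 1 - e^{-1}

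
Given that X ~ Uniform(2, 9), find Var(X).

For X ~ Uniform(2, 9):
Var(X) = \frac{49}{12}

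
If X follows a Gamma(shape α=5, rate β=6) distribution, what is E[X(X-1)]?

E[X(X-1)] = E[X² - X] = E[X²] - E[X]
E[X] = \frac{5}{6}
E[X²] = Var(X) + (E[X])² = \frac{5}{36} + (\frac{5}{6})² = \frac{5}{6}
E[X(X-1)] = \frac{5}{6} - \frac{5}{6} = 0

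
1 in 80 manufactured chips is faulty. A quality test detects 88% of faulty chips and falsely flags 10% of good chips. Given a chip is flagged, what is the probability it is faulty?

Let D = the rare event, + = positive/flagged.
P(D) = 1/80
P(+|D) = 88/100 = 22/25
P(+|D') = 10/100 = 1/10
P(+) = P(+|D)P(D) + P(+|D')P(D')
     = \frac{22}{25} × \frac{1}{80} + \frac{1}{10} × \frac{79}{80}
     = \frac{439}{4000}
P(D|+) = P(+|D)P(D)/P(+) = \frac{44}{439}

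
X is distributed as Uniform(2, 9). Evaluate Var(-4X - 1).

For X ~ Uniform(2, 9):
Var(X) = \frac{49}{12}
Var(-4X - 1) = (-4)² × Var(X) = 16 × \frac{49}{12} = \frac{196}{3}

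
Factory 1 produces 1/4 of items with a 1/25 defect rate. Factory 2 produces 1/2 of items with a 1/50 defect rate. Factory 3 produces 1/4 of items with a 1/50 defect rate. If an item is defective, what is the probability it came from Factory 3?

Using Bayes' theorem:
P(F1) = 1/4, P(D|F1) = 1/25
P(F2) = 1/2, P(D|F2) = 1/50
P(F3) = 1/4, P(D|F3) = 1/50
P(D) = P(D|F1)P(F1) + P(D|F2)P(F2) + P(D|F3)P(F3)
     = \frac{1}{40}
P(F3|D) = P(D|F3)P(F3) / P(D)
= \frac{1}{5}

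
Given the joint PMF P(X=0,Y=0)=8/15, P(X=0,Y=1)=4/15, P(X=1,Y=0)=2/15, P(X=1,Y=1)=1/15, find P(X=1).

P(X=1) = P(X=1,Y=0) + P(X=1,Y=1)
= 2/15 + 1/15
= 1/5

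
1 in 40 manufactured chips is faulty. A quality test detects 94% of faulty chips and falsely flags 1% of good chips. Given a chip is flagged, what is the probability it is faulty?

Let D = the rare event, + = positive/flagged.
P(D) = 1/40
P(+|D) = 94/100 = 47/50
P(+|D') = 1/100
P(+) = P(+|D)P(D) + P(+|D')P(D')
     = \frac{47}{50} × \frac{1}{40} + \frac{1}{100} × \frac{39}{40}
     = \frac{133}{4000}
P(D|+) = P(+|D)P(D)/P(+) = \frac{94}{133}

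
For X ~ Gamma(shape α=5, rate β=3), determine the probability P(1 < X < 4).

P(1 < X < 4) = ∫_{1}^{4} f(x) dx
where f(x) = \frac{81 x^{4} e^{- 3 x}}{8}
= \frac{-9896 + 131 e^{9}}{8 e^{12}}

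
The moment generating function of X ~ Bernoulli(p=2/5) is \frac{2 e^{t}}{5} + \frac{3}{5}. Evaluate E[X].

To find E[X], compute M^(1)(0):
M^(1)(t) = \frac{2 e^{t}}{5}
M^(1)(0) = \frac{2}{5}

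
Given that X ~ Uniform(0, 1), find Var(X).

For X ~ Uniform(0, 1):
Var(X) = \frac{1}{12}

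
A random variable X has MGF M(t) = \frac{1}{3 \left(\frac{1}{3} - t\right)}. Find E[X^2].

To find E[X^2], compute M^(2)(0):
M^(1)(t) = \frac{1}{3 \left(\frac{1}{3} - t\right)^{2}}
M^(2)(t) = \frac{2}{3 \left(\frac{1}{3} - t\right)^{3}}
M^(2)(0) = 18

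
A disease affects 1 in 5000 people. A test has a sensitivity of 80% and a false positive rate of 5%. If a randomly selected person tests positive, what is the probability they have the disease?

Let D = the rare event, + = positive/flagged.
P(D) = 1/5000
P(+|D) = 80/100 = 4/5
P(+|D') = 5/100 = 1/20
P(+) = P(+|D)P(D) + P(+|D')P(D')
     = \frac{4}{5} × \frac{1}{5000} + \frac{1}{20} × \frac{4999}{5000}
     = \frac{1003}{20000}
P(D|+) = P(+|D)P(D)/P(+) = \frac{16}{5015}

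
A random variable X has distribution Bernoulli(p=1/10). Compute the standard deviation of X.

For X ~ Bernoulli(p=1/10):
Var(X) = \frac{9}{100}
SD(X) = √(Var(X)) = √(\frac{9}{100}) = \frac{3}{10}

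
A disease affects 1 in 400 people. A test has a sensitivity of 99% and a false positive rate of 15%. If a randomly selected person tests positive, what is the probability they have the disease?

Let D = the rare event, + = positive/flagged.
P(D) = 1/400
P(+|D) = 99/100
P(+|D') = 15/100 = 3/20
P(+) = P(+|D)P(D) + P(+|D')P(D')
     = \frac{99}{100} × \frac{1}{400} + \frac{3}{20} × \frac{399}{400}
     = \frac{1521}{10000}
P(D|+) = P(+|D)P(D)/P(+) = \frac{11}{676}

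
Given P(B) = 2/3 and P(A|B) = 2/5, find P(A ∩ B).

By definition, P(A|B) = P(A ∩ B) / P(B)
So P(A ∩ B) = P(A|B) × P(B)
= 2/5 × 2/3
= 4/15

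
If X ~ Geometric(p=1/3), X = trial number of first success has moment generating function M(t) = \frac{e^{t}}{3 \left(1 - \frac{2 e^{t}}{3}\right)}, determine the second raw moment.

To find E[X^2], compute M^(2)(0):
M^(1)(t) = \frac{e^{t}}{3 \left(1 - \frac{2 e^{t}}{3}\right)} + \frac{2 e^{2 t}}{9 \left(1 - \frac{2 e^{t}}{3}\right)^{2}}
M^(2)(t) = \frac{e^{t}}{3 \left(1 - \frac{2 e^{t}}{3}\right)} + \frac{2 e^{2 t}}{3 \left(1 - \frac{2 e^{t}}{3}\right)^{2}} + \frac{8 e^{3 t}}{27 \left(1 - \frac{2 e^{t}}{3}\right)^{3}}
M^(2)(0) = 15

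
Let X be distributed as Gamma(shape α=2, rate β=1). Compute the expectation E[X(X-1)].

E[X(X-1)] = E[X² - X] = E[X²] - E[X]
E[X] = 2
E[X²] = Var(X) + (E[X])² = 2 + (2)² = 6
E[X(X-1)] = 6 - 2 = 4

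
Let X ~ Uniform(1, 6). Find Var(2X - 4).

For X ~ Uniform(1, 6):
Var(X) = \frac{25}{12}
Var(2X - 4) = (2)² × Var(X) = 4 × \frac{25}{12} = \frac{25}{3}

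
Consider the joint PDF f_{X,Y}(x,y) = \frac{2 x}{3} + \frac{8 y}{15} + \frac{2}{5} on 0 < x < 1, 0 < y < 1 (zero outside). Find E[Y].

E[Y] = ∫_0^1 ∫_0^1 y × f(x,y) dx dy
= \frac{49}{90}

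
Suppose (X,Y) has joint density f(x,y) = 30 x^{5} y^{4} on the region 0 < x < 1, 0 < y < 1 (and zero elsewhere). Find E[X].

E[X] = ∫_0^1 ∫_0^1 x × f(x,y) dy dx
= ∫_0^1 ∫_0^1 x × (30 x^{5} y^{4}) dy dx
= \frac{6}{7}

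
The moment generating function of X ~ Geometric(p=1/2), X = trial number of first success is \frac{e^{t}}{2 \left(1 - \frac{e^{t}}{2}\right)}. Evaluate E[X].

To find E[X], compute M^(1)(0):
M^(1)(t) = \frac{e^{t}}{2 \left(1 - \frac{e^{t}}{2}\right)} + \frac{e^{2 t}}{4 \left(1 - \frac{e^{t}}{2}\right)^{2}}
M^(1)(0) = 2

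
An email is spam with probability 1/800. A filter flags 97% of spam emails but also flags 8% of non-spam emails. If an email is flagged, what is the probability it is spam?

Let D = the rare event, + = positive/flagged.
P(D) = 1/800
P(+|D) = 97/100
P(+|D') = 8/100 = 2/25
P(+) = P(+|D)P(D) + P(+|D')P(D')
     = \frac{97}{100} × \frac{1}{800} + \frac{2}{25} × \frac{799}{800}
     = \frac{6489}{80000}
P(D|+) = P(+|D)P(D)/P(+) = \frac{97}{6489}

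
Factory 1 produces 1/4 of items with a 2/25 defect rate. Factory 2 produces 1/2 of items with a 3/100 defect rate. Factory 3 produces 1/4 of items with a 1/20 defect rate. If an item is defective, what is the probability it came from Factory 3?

Using Bayes' theorem:
P(F1) = 1/4, P(D|F1) = 2/25
P(F2) = 1/2, P(D|F2) = 3/100
P(F3) = 1/4, P(D|F3) = 1/20
P(D) = P(D|F1)P(F1) + P(D|F2)P(F2) + P(D|F3)P(F3)
     = \frac{19}{400}
P(F3|D) = P(D|F3)P(F3) / P(D)
= \frac{5}{19}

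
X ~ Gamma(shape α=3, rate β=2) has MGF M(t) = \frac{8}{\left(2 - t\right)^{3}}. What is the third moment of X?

To find E[X^3], compute M^(3)(0):
M^(1)(t) = \frac{24}{\left(2 - t\right)^{4}}
M^(2)(t) = \frac{96}{\left(2 - t\right)^{5}}
M^(3)(t) = \frac{480}{\left(2 - t\right)^{6}}
M^(3)(0) = \frac{15}{2}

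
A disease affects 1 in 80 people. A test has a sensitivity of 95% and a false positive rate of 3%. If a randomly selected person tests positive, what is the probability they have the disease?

Let D = the rare event, + = positive/flagged.
P(D) = 1/80
P(+|D) = 95/100 = 19/20
P(+|D') = 3/100
P(+) = P(+|D)P(D) + P(+|D')P(D')
     = \frac{19}{20} × \frac{1}{80} + \frac{3}{100} × \frac{79}{80}
     = \frac{83}{2000}
P(D|+) = P(+|D)P(D)/P(+) = \frac{95}{332}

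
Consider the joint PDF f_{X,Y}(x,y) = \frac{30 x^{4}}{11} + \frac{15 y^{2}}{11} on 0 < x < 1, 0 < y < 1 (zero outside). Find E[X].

E[X] = ∫_0^1 ∫_0^1 x × f(x,y) dy dx
= ∫_0^1 ∫_0^1 x × (\frac{30 x^{4}}{11} + \frac{15 y^{2}}{11}) dy dx
= \frac{15}{22}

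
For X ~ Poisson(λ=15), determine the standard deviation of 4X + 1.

For X ~ Poisson(λ=15):
Var(X) = 15
SD(X) = √(Var(X)) = √(15) = \sqrt{15}
SD(4X + 1) = |4| × SD(X) = 4 × \sqrt{15} = 4 \sqrt{15}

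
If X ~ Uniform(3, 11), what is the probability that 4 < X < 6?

P(4 < X < 6) = ∫_{4}^{6} f(x) dx
where f(x) = \frac{1}{8}
= \frac{1}{4}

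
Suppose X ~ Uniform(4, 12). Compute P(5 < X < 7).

P(5 < X < 7) = ∫_{5}^{7} f(x) dx
where f(x) = \frac{1}{8}
= \frac{1}{4}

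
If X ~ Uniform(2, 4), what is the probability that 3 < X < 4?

P(3 < X < 4) = ∫_{3}^{4} f(x) dx
where f(x) = \frac{1}{2}
= \frac{1}{2}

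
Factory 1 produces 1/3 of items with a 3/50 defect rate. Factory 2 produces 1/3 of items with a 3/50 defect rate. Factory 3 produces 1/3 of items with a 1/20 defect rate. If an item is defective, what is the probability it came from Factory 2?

Using Bayes' theorem:
P(F1) = 1/3, P(D|F1) = 3/50
P(F2) = 1/3, P(D|F2) = 3/50
P(F3) = 1/3, P(D|F3) = 1/20
P(D) = P(D|F1)P(F1) + P(D|F2)P(F2) + P(D|F3)P(F3)
     = \frac{17}{300}
P(F2|D) = P(D|F2)P(F2) / P(D)
= \frac{6}{17}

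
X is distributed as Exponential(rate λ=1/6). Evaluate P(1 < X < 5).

P(1 < X < 5) = ∫_{1}^{5} f(x) dx
where f(x) = \frac{e^{- \frac{x}{6}}}{6}
= - \frac{1 - e^{\frac{2}{3}}}{e^{\frac{5}{6}}}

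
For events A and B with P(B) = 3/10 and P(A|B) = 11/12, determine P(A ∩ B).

By definition, P(A|B) = P(A ∩ B) / P(B)
So P(A ∩ B) = P(A|B) × P(B)
= 11/12 × 3/10
= 11/40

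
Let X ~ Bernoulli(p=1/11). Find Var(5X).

For X ~ Bernoulli(p=1/11):
Var(X) = \frac{10}{121}
Var(5X) = (5)² × Var(X) = 25 × \frac{10}{121} = \frac{250}{121}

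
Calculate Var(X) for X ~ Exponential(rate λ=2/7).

For X ~ Exponential(rate λ=2/7):
Var(X) = \frac{49}{4}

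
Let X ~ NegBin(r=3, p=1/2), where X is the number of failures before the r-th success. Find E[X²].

Using the identity E[X²] = Var(X) + (E[X])²:
E[X] = 3
Var(X) = 6
E[X²] = 6 + (3)²
= 15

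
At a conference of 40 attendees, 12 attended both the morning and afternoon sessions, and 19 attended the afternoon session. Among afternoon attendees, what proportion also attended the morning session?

P(A ∩ B) = 12/40 = 3/10
P(B) = 19/40
P(A|B) = P(A ∩ B) / P(B) = (3/10) / (19/40) = 12/19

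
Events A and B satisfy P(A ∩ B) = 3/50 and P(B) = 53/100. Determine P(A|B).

P(A|B) = P(A ∩ B) / P(B)
= (3/50) / (53/100)
= 6/53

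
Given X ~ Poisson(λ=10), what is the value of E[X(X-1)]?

E[X(X-1)] = E[X² - X] = E[X²] - E[X]
E[X] = 10
E[X²] = Var(X) + (E[X])² = 10 + (10)² = 110
E[X(X-1)] = 110 - 10 = 100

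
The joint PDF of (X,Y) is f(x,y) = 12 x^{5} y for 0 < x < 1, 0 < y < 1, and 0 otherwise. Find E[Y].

E[Y] = ∫_0^1 ∫_0^1 y × f(x,y) dx dy
= \frac{2}{3}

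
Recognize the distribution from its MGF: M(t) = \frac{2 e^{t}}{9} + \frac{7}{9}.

The MGF M(t) = \frac{2 e^{t}}{9} + \frac{7}{9} is the standard form for the Bernoulli distribution.
Comparing with the known MGF formula identifies: Bernoulli(p=2/9)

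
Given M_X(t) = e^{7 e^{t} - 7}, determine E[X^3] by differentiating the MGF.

To find E[X^3], compute M^(3)(0):
M^(1)(t) = 7 e^{t} e^{7 e^{t} - 7}
M^(2)(t) = 49 e^{2 t} e^{7 e^{t} - 7} + 7 e^{t} e^{7 e^{t} - 7}
M^(3)(t) = 343 e^{3 t} e^{7 e^{t} - 7} + 147 e^{2 t} e^{7 e^{t} - 7} + 7 e^{t} e^{7 e^{t} - 7}
M^(3)(0) = 497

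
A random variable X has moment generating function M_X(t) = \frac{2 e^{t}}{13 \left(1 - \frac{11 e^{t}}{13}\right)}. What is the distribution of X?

The MGF M(t) = \frac{2 e^{t}}{13 \left(1 - \frac{11 e^{t}}{13}\right)} is the standard form for the Geometric distribution.
Comparing with the known MGF formula identifies: Geometric(p=2/13), X = trial number of first success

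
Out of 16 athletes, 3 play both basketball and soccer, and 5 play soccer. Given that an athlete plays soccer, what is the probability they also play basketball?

P(A ∩ B) = 3/16
P(B) = 5/16
P(A|B) = P(A ∩ B) / P(B) = (3/16) / (5/16) = 3/5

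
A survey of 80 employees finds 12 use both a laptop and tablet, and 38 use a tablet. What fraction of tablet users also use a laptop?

P(A ∩ B) = 12/80 = 3/20
P(B) = 38/80 = 19/40
P(A|B) = P(A ∩ B) / P(B) = (3/20) / (19/40) = 6/19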